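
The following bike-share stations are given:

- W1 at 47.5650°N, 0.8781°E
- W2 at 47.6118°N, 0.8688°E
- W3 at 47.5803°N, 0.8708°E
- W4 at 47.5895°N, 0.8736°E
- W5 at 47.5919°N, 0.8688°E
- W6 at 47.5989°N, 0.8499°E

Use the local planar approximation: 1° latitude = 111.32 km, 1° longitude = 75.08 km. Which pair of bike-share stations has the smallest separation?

Pairwise distances:
W1–W2: 5.2564 km
W1–W3: 1.7892 km
W1–W4: 2.7482 km
W1–W5: 3.0748 km
W1–W6: 4.3271 km
W2–W3: 3.5098 km
W2–W4: 2.5085 km
W2–W5: 2.2153 km
W2–W6: 2.0189 km
W3–W4: 1.0455 km
W3–W5: 1.3000 km
W3–W6: 2.5980 km
W4–W5: 0.4486 km
W4–W6: 2.0643 km
W5–W6: 1.6189 km
Closest pair: W4–W5 at 0.4486 km.

W4 and W5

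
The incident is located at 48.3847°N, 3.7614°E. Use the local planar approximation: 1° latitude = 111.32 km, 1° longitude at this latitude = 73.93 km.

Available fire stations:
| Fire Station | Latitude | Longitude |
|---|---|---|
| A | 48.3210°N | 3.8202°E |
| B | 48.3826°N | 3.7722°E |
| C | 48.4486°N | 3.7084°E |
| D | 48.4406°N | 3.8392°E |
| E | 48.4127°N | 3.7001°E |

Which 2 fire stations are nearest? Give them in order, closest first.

Distances from 48.3847°N, 3.7614°E:
A: 8.3175 km
B: 0.8320 km
C: 8.1211 km
D: 8.4738 km
E: 5.5003 km
Sorted: B (0.8320 km) < E (5.5003 km) < C (8.1211 km) < A (8.3175 km) < …

B, E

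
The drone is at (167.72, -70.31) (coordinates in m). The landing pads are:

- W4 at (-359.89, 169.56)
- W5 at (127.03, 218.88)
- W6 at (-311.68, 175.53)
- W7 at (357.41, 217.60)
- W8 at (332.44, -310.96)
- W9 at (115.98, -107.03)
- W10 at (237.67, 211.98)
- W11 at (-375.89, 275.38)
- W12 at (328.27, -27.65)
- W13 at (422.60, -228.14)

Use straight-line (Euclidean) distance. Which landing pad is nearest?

Distances from (167.72, -70.31):
W4: √((-527.61)² + (239.87)²) = √(278372.3121 + 57537.6169) = 579.58 m
W5: √((-40.69)² + (289.19)²) = √(1655.6761 + 83630.8561) = 292.04 m
W6: √((-479.40)² + (245.84)²) = √(229824.3600 + 60437.3056) = 538.76 m
W7: √((189.69)² + (287.91)²) = √(35982.2961 + 82892.1681) = 344.78 m
W8: √((164.72)² + (-240.65)²) = √(27132.6784 + 57912.4225) = 291.62 m
W9: √((-51.74)² + (-36.72)²) = √(2677.0276 + 1348.3584) = 63.45 m
W10: √((69.95)² + (282.29)²) = √(4893.0025 + 79687.6441) = 290.83 m
W11: √((-543.61)² + (345.69)²) = √(295511.8321 + 119501.5761) = 644.22 m
W12: √((160.55)² + (42.66)²) = √(25776.3025 + 1819.8756) = 166.12 m
W13: √((254.88)² + (-157.83)²) = √(64963.8144 + 24910.3089) = 299.79 m
Minimum: W9 at 63.45 m.

W9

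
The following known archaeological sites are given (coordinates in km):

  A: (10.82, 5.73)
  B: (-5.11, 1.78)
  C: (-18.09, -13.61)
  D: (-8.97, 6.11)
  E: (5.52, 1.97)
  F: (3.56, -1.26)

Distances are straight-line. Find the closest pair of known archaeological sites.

Pairwise distances:
A–B: √((-15.93)² + (-3.95)²) = √(253.7649 + 15.6025) = 16.41 km
A–C: √((-28.91)² + (-19.34)²) = √(835.7881 + 374.0356) = 34.78 km
A–D: √((-19.79)² + (0.38)²) = √(391.6441 + 0.1444) = 19.79 km
A–E: √((-5.30)² + (-3.76)²) = √(28.0900 + 14.1376) = 6.50 km
A–F: √((-7.26)² + (-6.99)²) = √(52.7076 + 48.8601) = 10.08 km
B–C: √((-12.98)² + (-15.39)²) = √(168.4804 + 236.8521) = 20.13 km
B–D: √((-3.86)² + (4.33)²) = √(14.8996 + 18.7489) = 5.80 km
B–E: √((10.63)² + (0.19)²) = √(112.9969 + 0.0361) = 10.63 km
B–F: √((8.67)² + (-3.04)²) = √(75.1689 + 9.2416) = 9.19 km
C–D: √((9.12)² + (19.72)²) = √(83.1744 + 388.8784) = 21.73 km
C–E: √((23.61)² + (15.58)²) = √(557.4321 + 242.7364) = 28.29 km
C–F: √((21.65)² + (12.35)²) = √(468.7225 + 152.5225) = 24.92 km
D–E: √((14.49)² + (-4.14)²) = √(209.9601 + 17.1396) = 15.07 km
D–F: √((12.53)² + (-7.37)²) = √(157.0009 + 54.3169) = 14.54 km
E–F: √((-1.96)² + (-3.23)²) = √(3.8416 + 10.4329) = 3.78 km
Closest pair: E–F at 3.78 km.

E and F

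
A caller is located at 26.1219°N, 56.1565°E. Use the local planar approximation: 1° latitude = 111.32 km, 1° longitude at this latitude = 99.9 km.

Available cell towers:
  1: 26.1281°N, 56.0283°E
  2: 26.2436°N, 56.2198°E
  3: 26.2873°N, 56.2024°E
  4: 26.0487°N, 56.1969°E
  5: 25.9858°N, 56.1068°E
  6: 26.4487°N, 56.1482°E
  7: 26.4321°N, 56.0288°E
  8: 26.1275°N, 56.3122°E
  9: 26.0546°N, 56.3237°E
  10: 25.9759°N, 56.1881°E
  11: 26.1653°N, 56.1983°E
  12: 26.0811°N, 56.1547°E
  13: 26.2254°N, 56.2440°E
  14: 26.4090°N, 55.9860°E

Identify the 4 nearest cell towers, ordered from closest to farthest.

Distances from 26.1219°N, 56.1565°E:
1: √((0.0062·111.32)² + (-0.1282·99.9)²) = √(0.476354 + 164.023860) = 12.8258 km
2: √((0.1217·111.32)² + (0.0633·99.9)²) = √(183.538658 + 39.988802) = 14.9508 km
3: √((0.1654·111.32)² + (0.0459·99.9)²) = √(339.013822 + 21.025985) = 18.9747 km
4: √((-0.0732·111.32)² + (0.0404·99.9)²) = √(66.400073 + 16.288973) = 9.0934 km
5: √((-0.1361·111.32)² + (-0.0497·99.9)²) = √(229.542256 + 24.651523) = 15.9435 km
6: √((0.3268·111.32)² + (-0.0083·99.9)²) = √(1323.458998 + 0.687523) = 36.3888 km
7: √((0.3102·111.32)² + (-0.1277·99.9)²) = √(1192.422006 + 162.746917) = 36.8126 km
8: √((0.0056·111.32)² + (0.1557·99.9)²) = √(0.388618 + 241.940293) = 15.5669 km
9: √((-0.0673·111.32)² + (0.1672·99.9)²) = √(56.127607 + 278.999563) = 18.3065 km
10: √((-0.1460·111.32)² + (0.0316·99.9)²) = √(264.150907 + 9.965639) = 16.5565 km
11: √((0.0434·111.32)² + (0.0418·99.9)²) = √(23.341344 + 17.437473) = 6.3858 km
12: √((-0.0408·111.32)² + (-0.0018·99.9)²) = √(20.628456 + 0.032335) = 4.5454 km
13: √((0.1035·111.32)² + (0.0875·99.9)²) = √(132.747727 + 76.409452) = 14.4623 km
14: √((0.2871·111.32)² + (-0.1705·99.9)²) = √(1021.439810 + 290.121386) = 36.2155 km
Sorted: 12 (4.5454 km) < 11 (6.3858 km) < 4 (9.0934 km) < 1 (12.8258 km) < 13 (14.4623 km) < 2 (14.9508 km) < …

12, 11, 4, 1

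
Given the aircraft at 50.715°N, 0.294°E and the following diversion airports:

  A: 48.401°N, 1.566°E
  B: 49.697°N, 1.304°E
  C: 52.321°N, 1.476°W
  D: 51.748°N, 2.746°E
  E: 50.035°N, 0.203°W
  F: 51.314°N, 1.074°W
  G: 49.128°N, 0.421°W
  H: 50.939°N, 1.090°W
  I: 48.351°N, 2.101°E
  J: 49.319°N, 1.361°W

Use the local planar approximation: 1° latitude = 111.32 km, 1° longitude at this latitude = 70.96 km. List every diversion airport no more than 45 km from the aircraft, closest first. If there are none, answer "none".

none

Distances from 50.715°N, 0.294°E:
A: √((-2.314·111.32)² + (1.272·70.96)²) = √(66354.91613 + 8147.06978) = 272.951 km
B: √((-1.018·111.32)² + (1.010·70.96)²) = √(12842.27458 + 5136.53156) = 134.085 km
C: √((1.606·111.32)² + (-1.770·70.96)²) = √(31962.25980 + 15775.15904) = 218.489 km
D: √((1.033·111.32)² + (2.452·70.96)²) = √(13223.51884 + 30273.88420) = 208.560 km
E: √((-0.680·111.32)² + (-0.497·70.96)²) = √(5730.12665 + 1243.76975) = 83.510 km
F: √((0.599·111.32)² + (-1.368·70.96)²) = √(4446.31309 + 9423.22169) = 117.769 km
G: √((-1.587·111.32)² + (-0.715·70.96)²) = √(31210.46569 + 2574.18228) = 183.806 km
H: √((0.224·111.32)² + (-1.384·70.96)²) = √(621.78814 + 9644.93697) = 101.325 km
I: √((-2.364·111.32)² + (1.807·70.96)²) = √(69253.43823 + 16441.57882) = 292.737 km
J: √((-1.396·111.32)² + (-1.655·70.96)²) = √(24150.00538 + 13791.87175) = 194.787 km
Threshold 45 km: none within range.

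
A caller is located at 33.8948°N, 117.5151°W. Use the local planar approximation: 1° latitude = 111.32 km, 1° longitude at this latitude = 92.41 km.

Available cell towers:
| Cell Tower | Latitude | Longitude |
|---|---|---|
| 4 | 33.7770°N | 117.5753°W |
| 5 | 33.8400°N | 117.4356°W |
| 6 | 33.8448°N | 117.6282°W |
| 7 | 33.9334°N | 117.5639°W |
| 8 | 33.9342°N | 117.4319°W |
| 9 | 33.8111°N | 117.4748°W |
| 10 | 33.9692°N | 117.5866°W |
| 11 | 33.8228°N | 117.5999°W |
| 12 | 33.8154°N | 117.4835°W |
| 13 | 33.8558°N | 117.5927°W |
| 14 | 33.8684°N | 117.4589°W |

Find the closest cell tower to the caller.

Distances from 33.8948°N, 117.5151°W:
4: √((-0.1178·111.32)² + (-0.0602·92.41)²) = √(171.963777 + 30.947881) = 14.2447 km
5: √((-0.0548·111.32)² + (0.0795·92.41)²) = √(37.214099 + 53.972458) = 9.5492 km
6: √((-0.0500·111.32)² + (-0.1131·92.41)²) = √(30.980356 + 109.235336) = 11.8413 km
7: √((0.0386·111.32)² + (-0.0488·92.41)²) = √(18.463796 + 20.336564) = 6.2290 km
8: √((0.0394·111.32)² + (0.0832·92.41)²) = √(19.237066 + 59.113217) = 8.8516 km
9: √((-0.0837·111.32)² + (0.0403·92.41)²) = √(86.815508 + 13.869092) = 10.0342 km
10: √((0.0744·111.32)² + (-0.0715·92.41)²) = √(68.594969 + 43.656612) = 10.5949 km
11: √((-0.0720·111.32)² + (-0.0848·92.41)²) = √(64.240866 + 61.408663) = 11.2094 km
12: √((-0.0794·111.32)² + (0.0316·92.41)²) = √(78.124527 + 8.527311) = 9.3087 km
13: √((-0.0390·111.32)² + (-0.0776·92.41)²) = √(18.848449 + 51.423470) = 8.3828 km
14: √((-0.0264·111.32)² + (0.0562·92.41)²) = √(8.636828 + 26.971840) = 5.9673 km
Minimum: 14 at 5.9673 km.

14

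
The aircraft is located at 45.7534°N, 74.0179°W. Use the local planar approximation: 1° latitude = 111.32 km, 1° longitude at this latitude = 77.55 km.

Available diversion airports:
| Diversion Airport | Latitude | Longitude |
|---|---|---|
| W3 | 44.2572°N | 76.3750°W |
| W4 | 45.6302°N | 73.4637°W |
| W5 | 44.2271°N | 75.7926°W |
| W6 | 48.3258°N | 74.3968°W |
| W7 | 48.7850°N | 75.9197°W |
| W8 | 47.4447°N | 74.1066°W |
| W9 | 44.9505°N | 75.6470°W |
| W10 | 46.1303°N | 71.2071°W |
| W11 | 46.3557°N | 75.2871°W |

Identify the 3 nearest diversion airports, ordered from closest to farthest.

Distances from 45.7534°N, 74.0179°W:
W3: √((-1.4962·111.32)² + (-2.3571·77.55)²) = √(27741.228919 + 33413.319236) = 247.2945 km
W4: √((-0.1232·111.32)² + (0.5542·77.55)²) = √(188.090911 + 1847.126535) = 45.1134 km
W5: √((-1.5263·111.32)² + (-1.7747·77.55)²) = √(28868.631956 + 18941.462255) = 218.6552 km
W6: √((2.5724·111.32)² + (-0.3789·77.55)²) = √(82001.802185 + 863.401532) = 287.8632 km
W7: √((3.0316·111.32)² + (-1.9018·77.55)²) = √(113891.206097 + 21751.704287) = 368.2973 km
W8: √((1.6913·111.32)² + (-0.0887·77.55)²) = √(35447.669925 + 47.316307) = 188.4011 km
W9: √((-0.8029·111.32)² + (-1.6291·77.55)²) = √(7988.574895 + 15960.963030) = 154.7564 km
W10: √((0.3769·111.32)² + (2.8108·77.55)²) = √(1760.348564 + 47514.207944) = 221.9787 km
W11: √((0.6023·111.32)² + (-1.2692·77.55)²) = √(4495.439131 + 9687.768028) = 119.0933 km
Sorted: W4 (45.1134 km) < W11 (119.0933 km) < W9 (154.7564 km) < W8 (188.4011 km) < W5 (218.6552 km) < …

W4, W11, W9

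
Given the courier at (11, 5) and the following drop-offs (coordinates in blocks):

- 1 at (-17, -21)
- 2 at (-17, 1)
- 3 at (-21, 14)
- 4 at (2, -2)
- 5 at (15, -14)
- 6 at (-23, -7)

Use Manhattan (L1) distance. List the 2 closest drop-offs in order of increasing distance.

4, 5

Distances from (11, 5):
1: |-28| + |-26| = 28 + 26 = 54 blocks
2: |-28| + |-4| = 28 + 4 = 32 blocks
3: |-32| + |9| = 32 + 9 = 41 blocks
4: |-9| + |-7| = 9 + 7 = 16 blocks
5: |4| + |-19| = 4 + 19 = 23 blocks
6: |-34| + |-12| = 34 + 12 = 46 blocks
Sorted: 4 (16 blocks) < 5 (23 blocks) < 2 (32 blocks) < 3 (41 blocks) < …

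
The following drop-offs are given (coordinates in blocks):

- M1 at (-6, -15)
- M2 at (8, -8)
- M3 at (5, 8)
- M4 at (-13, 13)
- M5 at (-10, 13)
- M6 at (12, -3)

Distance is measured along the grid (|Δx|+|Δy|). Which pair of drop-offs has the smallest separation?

Pairwise distances:
M1–M2: 21 blocks
M1–M3: 34 blocks
M1–M4: 35 blocks
M1–M5: 32 blocks
M1–M6: 30 blocks
M2–M3: 19 blocks
M2–M4: 42 blocks
M2–M5: 39 blocks
M2–M6: 9 blocks
M3–M4: 23 blocks
M3–M5: 20 blocks
M3–M6: 18 blocks
M4–M5: 3 blocks
M4–M6: 41 blocks
M5–M6: 38 blocks
Closest pair: M4–M5 at 3 blocks.

M4 and M5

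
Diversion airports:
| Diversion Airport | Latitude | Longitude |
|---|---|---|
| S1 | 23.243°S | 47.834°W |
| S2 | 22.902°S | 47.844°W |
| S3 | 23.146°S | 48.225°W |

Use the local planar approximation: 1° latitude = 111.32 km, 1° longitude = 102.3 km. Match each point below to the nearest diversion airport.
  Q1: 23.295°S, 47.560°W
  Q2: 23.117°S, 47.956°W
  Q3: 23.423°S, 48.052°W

Q1 at 23.295°S, 47.560°W:
  S1: √((0.052·111.32)² + (-0.274·102.3)²) = √(33.50835 + 785.69211) = 28.622 km
  S2: √((0.393·111.32)² + (-0.284·102.3)²) = √(1913.95400 + 844.08843) = 52.517 km
  S3: √((0.149·111.32)² + (-0.665·102.3)²) = √(275.11795 + 4628.01287) = 70.022 km
  → nearest: S1 (28.622 km)
Q2 at 23.117°S, 47.956°W:
  S1: √((-0.126·111.32)² + (0.122·102.3)²) = √(196.73765 + 155.76538) = 18.775 km
  S2: √((0.215·111.32)² + (0.112·102.3)²) = √(572.82678 + 131.27660) = 26.535 km
  S3: √((-0.029·111.32)² + (-0.269·102.3)²) = √(10.42179 + 757.27885) = 27.707 km
  → nearest: S1 (18.775 km)
Q3 at 23.423°S, 48.052°W:
  S1: √((0.180·111.32)² + (0.218·102.3)²) = √(401.50541 + 497.35244) = 29.981 km
  S2: √((0.521·111.32)² + (0.208·102.3)²) = √(3363.73553 + 452.77031) = 61.778 km
  S3: √((0.277·111.32)² + (-0.173·102.3)²) = √(950.83669 + 313.21566) = 35.554 km
  → nearest: S1 (29.981 km)

Q1→S1; Q2→S1; Q3→S1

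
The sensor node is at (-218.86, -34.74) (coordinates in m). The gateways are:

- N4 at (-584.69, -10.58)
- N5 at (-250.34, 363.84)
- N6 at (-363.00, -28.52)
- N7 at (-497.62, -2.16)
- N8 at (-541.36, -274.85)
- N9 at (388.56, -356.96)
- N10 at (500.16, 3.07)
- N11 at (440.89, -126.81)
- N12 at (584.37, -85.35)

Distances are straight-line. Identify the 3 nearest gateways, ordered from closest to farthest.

Distances from (-218.86, -34.74):
N4: √((-365.83)² + (24.16)²) = √(133831.5889 + 583.7056) = 366.63 m
N5: √((-31.48)² + (398.58)²) = √(990.9904 + 158866.0164) = 399.82 m
N6: √((-144.14)² + (6.22)²) = √(20776.3396 + 38.6884) = 144.27 m
N7: √((-278.76)² + (32.58)²) = √(77707.1376 + 1061.4564) = 280.66 m
N8: √((-322.50)² + (-240.11)²) = √(104006.2500 + 57652.8121) = 402.07 m
N9: √((607.42)² + (-322.22)²) = √(368959.0564 + 103825.7284) = 687.59 m
N10: √((719.02)² + (37.81)²) = √(516989.7604 + 1429.5961) = 720.01 m
N11: √((659.75)² + (-92.07)²) = √(435270.0625 + 8476.8849) = 666.14 m
N12: √((803.23)² + (-50.61)²) = √(645178.4329 + 2561.3721) = 804.82 m
Sorted: N6 (144.27 m) < N7 (280.66 m) < N4 (366.63 m) < N5 (399.82 m) < N8 (402.07 m) < …

N6, N7, N4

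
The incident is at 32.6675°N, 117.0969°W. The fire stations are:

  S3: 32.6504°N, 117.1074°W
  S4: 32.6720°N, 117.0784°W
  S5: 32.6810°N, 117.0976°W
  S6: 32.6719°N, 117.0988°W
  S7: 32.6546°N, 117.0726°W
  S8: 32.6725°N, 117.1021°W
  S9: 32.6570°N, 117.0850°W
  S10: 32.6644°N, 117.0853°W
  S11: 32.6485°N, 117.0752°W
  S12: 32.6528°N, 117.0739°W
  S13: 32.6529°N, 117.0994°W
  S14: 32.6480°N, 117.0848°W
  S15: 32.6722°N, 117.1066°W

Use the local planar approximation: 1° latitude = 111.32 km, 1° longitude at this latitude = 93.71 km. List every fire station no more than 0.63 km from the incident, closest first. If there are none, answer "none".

S6

Distances from 32.6675°N, 117.0969°W:
S3: 2.1428 km
S4: 1.8046 km
S5: 1.5043 km
S6: 0.5212 km
S7: 2.6921 km
S8: 0.7398 km
S9: 1.6155 km
S10: 1.1405 km
S11: 2.9341 km
S12: 2.7062 km
S13: 1.6421 km
S14: 2.4490 km
S15: 1.0488 km
Threshold 0.63 km: S6 (0.5212 km) is within range.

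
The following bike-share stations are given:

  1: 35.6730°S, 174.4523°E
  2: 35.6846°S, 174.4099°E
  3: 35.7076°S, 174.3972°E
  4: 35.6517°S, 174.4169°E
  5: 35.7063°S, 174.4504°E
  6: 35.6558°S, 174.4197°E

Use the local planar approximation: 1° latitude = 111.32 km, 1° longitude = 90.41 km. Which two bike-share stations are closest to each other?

4 and 6

Pairwise distances:
1–2: 4.0450 km
1–3: 6.2970 km
1–4: 3.9831 km
1–5: 3.7109 km
1–6: 3.5147 km
2–3: 2.8060 km
2–4: 3.7167 km
2–5: 4.3866 km
2–6: 3.3262 km
3–4: 6.4727 km
3–5: 4.8120 km
3–6: 6.1147 km
4–5: 6.7909 km
4–6: 0.5219 km
5–6: 6.2695 km
Closest pair: 4–6 at 0.5219 km.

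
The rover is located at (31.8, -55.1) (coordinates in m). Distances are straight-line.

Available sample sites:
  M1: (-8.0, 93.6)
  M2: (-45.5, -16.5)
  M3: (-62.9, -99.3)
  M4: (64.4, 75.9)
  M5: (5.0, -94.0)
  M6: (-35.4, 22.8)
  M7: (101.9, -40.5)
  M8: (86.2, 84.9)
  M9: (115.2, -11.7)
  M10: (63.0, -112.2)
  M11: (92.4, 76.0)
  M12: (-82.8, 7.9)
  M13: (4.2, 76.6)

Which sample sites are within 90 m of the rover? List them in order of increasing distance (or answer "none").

Distances from (31.8, -55.1):
M1: √((-39.8)² + (148.7)²) = √(1584.040 + 22111.690) = 153.9 m
M2: √((-77.3)² + (38.6)²) = √(5975.290 + 1489.960) = 86.4 m
M3: √((-94.7)² + (-44.2)²) = √(8968.090 + 1953.640) = 104.5 m
M4: √((32.6)² + (131.0)²) = √(1062.760 + 17161.000) = 135.0 m
M5: √((-26.8)² + (-38.9)²) = √(718.240 + 1513.210) = 47.2 m
M6: √((-67.2)² + (77.9)²) = √(4515.840 + 6068.410) = 102.9 m
M7: √((70.1)² + (14.6)²) = √(4914.010 + 213.160) = 71.6 m
M8: √((54.4)² + (140.0)²) = √(2959.360 + 19600.000) = 150.2 m
M9: √((83.4)² + (43.4)²) = √(6955.560 + 1883.560) = 94.0 m
M10: √((31.2)² + (-57.1)²) = √(973.440 + 3260.410) = 65.1 m
M11: √((60.6)² + (131.1)²) = √(3672.360 + 17187.210) = 144.4 m
M12: √((-114.6)² + (63.0)²) = √(13133.160 + 3969.000) = 130.8 m
M13: √((-27.6)² + (131.7)²) = √(761.760 + 17344.890) = 134.6 m
Threshold 90 m: M5 (47.2 m), M10 (65.1 m), M7 (71.6 m), M2 (86.4 m) are within range.

M5, M10, M7, M2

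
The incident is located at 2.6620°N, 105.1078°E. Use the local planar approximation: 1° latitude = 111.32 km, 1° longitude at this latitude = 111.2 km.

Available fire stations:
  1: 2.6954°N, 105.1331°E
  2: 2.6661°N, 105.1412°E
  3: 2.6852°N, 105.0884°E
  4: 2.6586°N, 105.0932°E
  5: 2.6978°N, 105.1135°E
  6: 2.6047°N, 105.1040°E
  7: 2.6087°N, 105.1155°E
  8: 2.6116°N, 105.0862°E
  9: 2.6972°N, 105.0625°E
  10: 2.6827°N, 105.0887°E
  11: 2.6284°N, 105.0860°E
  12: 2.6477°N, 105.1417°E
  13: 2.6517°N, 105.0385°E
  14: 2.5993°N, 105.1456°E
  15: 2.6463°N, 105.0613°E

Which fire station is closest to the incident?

4

Distances from 2.6620°N, 105.1078°E:
1: √((0.0334·111.32)² + (0.0253·111.2)²) = √(13.824178 + 7.914994) = 4.6625 km
2: √((0.0041·111.32)² + (0.0334·111.2)²) = √(0.208312 + 13.794390) = 3.7420 km
3: √((0.0232·111.32)² + (-0.0194·111.2)²) = √(6.669947 + 4.653857) = 3.3651 km
4: √((-0.0034·111.32)² + (-0.0146·111.2)²) = √(0.143253 + 2.635817) = 1.6671 km
5: √((0.0358·111.32)² + (0.0057·111.2)²) = √(15.882265 + 0.401753) = 4.0353 km
6: √((-0.0573·111.32)² + (-0.0038·111.2)²) = √(40.686997 + 0.178557) = 6.3926 km
7: √((-0.0533·111.32)² + (0.0077·111.2)²) = √(35.204713 + 0.733147) = 5.9948 km
8: √((-0.0504·111.32)² + (-0.0216·111.2)²) = √(31.478024 + 5.769220) = 6.1031 km
9: √((0.0352·111.32)² + (-0.0453·111.2)²) = √(15.354360 + 25.374996) = 6.3820 km
10: √((0.0207·111.32)² + (-0.0191·111.2)²) = √(5.309909 + 4.511036) = 3.1338 km
11: √((-0.0336·111.32)² + (-0.0218·111.2)²) = √(13.990233 + 5.876552) = 4.4572 km
12: √((-0.0143·111.32)² + (0.0339·111.2)²) = √(2.534069 + 14.210487) = 4.0920 km
13: √((-0.0103·111.32)² + (-0.0693·111.2)²) = √(1.314682 + 59.384902) = 7.7910 km
14: √((-0.0627·111.32)² + (0.0378·111.2)²) = √(48.717105 + 17.668235) = 8.1477 km
15: √((-0.0157·111.32)² + (-0.0465·111.2)²) = √(3.054539 + 26.737173) = 5.4582 km
Minimum: 4 at 1.6671 km.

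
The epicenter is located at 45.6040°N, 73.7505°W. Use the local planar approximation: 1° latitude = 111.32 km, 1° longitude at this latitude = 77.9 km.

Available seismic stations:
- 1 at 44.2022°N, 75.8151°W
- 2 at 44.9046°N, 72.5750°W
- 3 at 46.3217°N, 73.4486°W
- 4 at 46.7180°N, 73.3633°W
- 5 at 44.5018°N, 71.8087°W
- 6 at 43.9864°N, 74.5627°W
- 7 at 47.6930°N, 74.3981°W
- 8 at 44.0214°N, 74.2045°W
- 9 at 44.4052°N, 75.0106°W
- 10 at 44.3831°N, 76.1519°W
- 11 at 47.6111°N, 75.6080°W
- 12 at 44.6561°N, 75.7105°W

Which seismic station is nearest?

Distances from 45.6040°N, 73.7505°W:
1: 224.0940 km
2: 120.1960 km
3: 83.2839 km
4: 127.6260 km
5: 194.7717 km
6: 190.8633 km
7: 237.9566 km
8: 179.6898 km
9: 165.6646 km
10: 231.2283 km
11: 266.1935 km
12: 185.5988 km
Minimum: 3 at 83.2839 km.

3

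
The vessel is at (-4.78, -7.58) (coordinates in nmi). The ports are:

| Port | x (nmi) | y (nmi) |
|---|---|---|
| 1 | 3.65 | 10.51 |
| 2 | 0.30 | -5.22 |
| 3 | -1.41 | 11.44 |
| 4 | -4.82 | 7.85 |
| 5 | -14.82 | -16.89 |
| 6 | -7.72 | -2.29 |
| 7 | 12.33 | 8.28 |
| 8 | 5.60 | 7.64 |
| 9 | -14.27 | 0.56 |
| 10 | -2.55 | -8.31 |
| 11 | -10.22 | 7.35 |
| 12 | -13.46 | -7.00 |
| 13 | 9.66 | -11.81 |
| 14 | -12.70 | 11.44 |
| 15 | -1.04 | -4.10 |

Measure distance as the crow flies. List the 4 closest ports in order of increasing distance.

10, 15, 2, 6

Distances from (-4.78, -7.58):
1: √((8.43)² + (18.09)²) = √(71.0649 + 327.2481) = 19.96 nmi
2: √((5.08)² + (2.36)²) = √(25.8064 + 5.5696) = 5.60 nmi
3: √((3.37)² + (19.02)²) = √(11.3569 + 361.7604) = 19.32 nmi
4: √((-0.04)² + (15.43)²) = √(0.0016 + 238.0849) = 15.43 nmi
5: √((-10.04)² + (-9.31)²) = √(100.8016 + 86.6761) = 13.69 nmi
6: √((-2.94)² + (5.29)²) = √(8.6436 + 27.9841) = 6.05 nmi
7: √((17.11)² + (15.86)²) = √(292.7521 + 251.5396) = 23.33 nmi
8: √((10.38)² + (15.22)²) = √(107.7444 + 231.6484) = 18.42 nmi
9: √((-9.49)² + (8.14)²) = √(90.0601 + 66.2596) = 12.50 nmi
10: √((2.23)² + (-0.73)²) = √(4.9729 + 0.5329) = 2.35 nmi
11: √((-5.44)² + (14.93)²) = √(29.5936 + 222.9049) = 15.89 nmi
12: √((-8.68)² + (0.58)²) = √(75.3424 + 0.3364) = 8.70 nmi
13: √((14.44)² + (-4.23)²) = √(208.5136 + 17.8929) = 15.05 nmi
14: √((-7.92)² + (19.02)²) = √(62.7264 + 361.7604) = 20.60 nmi
15: √((3.74)² + (3.48)²) = √(13.9876 + 12.1104) = 5.11 nmi
Sorted: 10 (2.35 nmi) < 15 (5.11 nmi) < 2 (5.60 nmi) < 6 (6.05 nmi) < 12 (8.70 nmi) < 9 (12.50 nmi) < …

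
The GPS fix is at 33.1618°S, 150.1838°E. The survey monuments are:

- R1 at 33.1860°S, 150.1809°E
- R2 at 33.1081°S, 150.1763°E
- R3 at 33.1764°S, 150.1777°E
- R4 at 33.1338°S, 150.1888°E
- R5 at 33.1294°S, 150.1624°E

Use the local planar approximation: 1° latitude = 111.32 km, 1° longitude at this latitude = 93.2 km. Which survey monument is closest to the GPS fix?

Distances from 33.1618°S, 150.1838°E:
R1: 2.7075 km
R2: 6.0186 km
R3: 1.7218 km
R4: 3.1516 km
R5: 4.1215 km
Minimum: R3 at 1.7218 km.

R3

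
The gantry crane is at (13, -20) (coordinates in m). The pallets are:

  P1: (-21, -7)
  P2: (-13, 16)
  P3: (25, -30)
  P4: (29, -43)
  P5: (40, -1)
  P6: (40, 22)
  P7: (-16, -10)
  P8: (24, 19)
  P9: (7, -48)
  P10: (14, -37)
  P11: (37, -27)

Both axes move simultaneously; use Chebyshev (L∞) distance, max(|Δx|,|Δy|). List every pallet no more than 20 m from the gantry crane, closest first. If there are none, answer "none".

P3, P10

Distances from (13, -20):
P1: 34 m
P2: 36 m
P3: 12 m
P4: 23 m
P5: 27 m
P6: 42 m
P7: 29 m
P8: 39 m
P9: 28 m
P10: 17 m
P11: 24 m
Threshold 20 m: P3 (12 m), P10 (17 m) are within range.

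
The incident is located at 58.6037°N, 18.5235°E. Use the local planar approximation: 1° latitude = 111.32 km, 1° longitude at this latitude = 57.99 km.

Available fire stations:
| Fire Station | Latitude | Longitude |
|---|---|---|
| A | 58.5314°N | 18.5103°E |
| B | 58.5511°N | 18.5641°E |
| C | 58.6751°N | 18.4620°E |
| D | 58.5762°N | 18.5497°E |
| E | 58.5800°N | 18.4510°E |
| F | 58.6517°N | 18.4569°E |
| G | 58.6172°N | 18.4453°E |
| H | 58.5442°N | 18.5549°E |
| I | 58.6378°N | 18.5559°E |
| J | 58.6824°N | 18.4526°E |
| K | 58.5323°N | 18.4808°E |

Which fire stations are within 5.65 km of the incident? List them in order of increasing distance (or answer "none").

D, I, G, E

Distances from 58.6037°N, 18.5235°E:
A: 8.0848 km
B: 6.3110 km
C: 8.7117 km
D: 3.4176 km
E: 4.9635 km
F: 6.5930 km
G: 4.7773 km
H: 6.8693 km
I: 4.2355 km
J: 9.6777 km
K: 8.3250 km
Threshold 5.65 km: D (3.4176 km), I (4.2355 km), G (4.7773 km), E (4.9635 km) are within range.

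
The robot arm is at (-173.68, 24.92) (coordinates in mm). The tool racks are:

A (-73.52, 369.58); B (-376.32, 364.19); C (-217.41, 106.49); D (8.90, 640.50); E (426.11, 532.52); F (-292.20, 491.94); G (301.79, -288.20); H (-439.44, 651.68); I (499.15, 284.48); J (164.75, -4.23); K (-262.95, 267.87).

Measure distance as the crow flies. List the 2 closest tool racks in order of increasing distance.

Distances from (-173.68, 24.92):
A: √((100.16)² + (344.66)²) = √(10032.0256 + 118790.5156) = 358.92 mm
B: √((-202.64)² + (339.27)²) = √(41062.9696 + 115104.1329) = 395.18 mm
C: √((-43.73)² + (81.57)²) = √(1912.3129 + 6653.6649) = 92.55 mm
D: √((182.58)² + (615.58)²) = √(33335.4564 + 378938.7364) = 642.09 mm
E: √((599.79)² + (507.60)²) = √(359748.0441 + 257657.7600) = 785.75 mm
F: √((-118.52)² + (467.02)²) = √(14046.9904 + 218107.6804) = 481.82 mm
G: √((475.47)² + (-313.12)²) = √(226071.7209 + 98044.1344) = 569.31 mm
H: √((-265.76)² + (626.76)²) = √(70628.3776 + 392828.0976) = 680.78 mm
I: √((672.83)² + (259.56)²) = √(452700.2089 + 67371.3936) = 721.16 mm
J: √((338.43)² + (-29.15)²) = √(114534.8649 + 849.7225) = 339.68 mm
K: √((-89.27)² + (242.95)²) = √(7969.1329 + 59024.7025) = 258.83 mm
Sorted: C (92.55 mm) < K (258.83 mm) < J (339.68 mm) < A (358.92 mm) < …

C, K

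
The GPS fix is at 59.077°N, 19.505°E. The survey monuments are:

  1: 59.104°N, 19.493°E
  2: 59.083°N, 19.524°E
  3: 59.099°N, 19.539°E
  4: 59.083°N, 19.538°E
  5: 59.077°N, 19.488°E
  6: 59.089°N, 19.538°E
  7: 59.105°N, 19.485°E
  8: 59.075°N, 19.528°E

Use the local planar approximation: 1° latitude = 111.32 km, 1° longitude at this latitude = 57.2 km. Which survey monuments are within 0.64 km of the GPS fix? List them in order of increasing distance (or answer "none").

none

Distances from 59.077°N, 19.505°E:
1: 3.083 km
2: 1.276 km
3: 3.127 km
4: 2.002 km
5: 0.972 km
6: 2.312 km
7: 3.320 km
8: 1.334 km
Threshold 0.64 km: none within range.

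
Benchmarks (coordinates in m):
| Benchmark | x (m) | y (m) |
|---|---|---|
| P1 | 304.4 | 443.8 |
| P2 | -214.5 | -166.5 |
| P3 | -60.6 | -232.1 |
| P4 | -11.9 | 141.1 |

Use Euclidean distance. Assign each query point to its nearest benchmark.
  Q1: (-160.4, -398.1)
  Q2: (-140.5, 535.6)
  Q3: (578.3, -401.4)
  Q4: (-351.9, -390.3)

Q1 at (-160.4, -398.1):
  P1: 961.7 m
  P2: 237.8 m
  P3: 193.7 m
  P4: 559.3 m
  → nearest: P3 (193.7 m)
Q2 at (-140.5, 535.6):
  P1: 454.3 m
  P2: 706.0 m
  P3: 771.8 m
  P4: 414.9 m
  → nearest: P4 (414.9 m)
Q3 at (578.3, -401.4):
  P1: 888.5 m
  P2: 826.9 m
  P3: 661.0 m
  P4: 801.6 m
  → nearest: P3 (661.0 m)
Q4 at (-351.9, -390.3):
  P1: 1061.3 m
  P2: 262.6 m
  P3: 331.5 m
  P4: 630.9 m
  → nearest: P2 (262.6 m)

Q1→P3; Q2→P4; Q3→P3; Q4→P2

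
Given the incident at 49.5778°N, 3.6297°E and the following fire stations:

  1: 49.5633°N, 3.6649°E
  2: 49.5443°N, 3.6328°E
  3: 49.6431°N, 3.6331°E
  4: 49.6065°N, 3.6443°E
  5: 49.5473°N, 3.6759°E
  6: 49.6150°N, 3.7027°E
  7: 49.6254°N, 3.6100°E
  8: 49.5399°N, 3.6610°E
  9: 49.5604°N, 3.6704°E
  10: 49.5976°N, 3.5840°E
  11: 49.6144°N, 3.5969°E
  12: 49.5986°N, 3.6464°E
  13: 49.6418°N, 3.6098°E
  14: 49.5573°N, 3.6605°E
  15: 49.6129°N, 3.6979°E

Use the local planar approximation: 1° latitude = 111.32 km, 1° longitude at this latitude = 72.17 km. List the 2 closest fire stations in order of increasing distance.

Distances from 49.5778°N, 3.6297°E:
1: √((-0.0145·111.32)² + (0.0352·72.17)²) = √(2.605448 + 6.453551) = 3.0098 km
2: √((-0.0335·111.32)² + (0.0031·72.17)²) = √(13.907082 + 0.050054) = 3.7359 km
3: √((0.0653·111.32)² + (0.0034·72.17)²) = √(52.841210 + 0.060210) = 7.2733 km
4: √((0.0287·111.32)² + (0.0146·72.17)²) = √(10.207284 + 1.110246) = 3.3642 km
5: √((-0.0305·111.32)² + (0.0462·72.17)²) = √(11.527790 + 11.117250) = 4.7587 km
6: √((0.0372·111.32)² + (0.0730·72.17)²) = √(17.148742 + 27.756144) = 6.7011 km
7: √((0.0476·111.32)² + (-0.0197·72.17)²) = √(28.077621 + 2.021370) = 5.4863 km
8: √((-0.0379·111.32)² + (0.0313·72.17)²) = √(17.800197 + 5.102724) = 4.7857 km
9: √((-0.0174·111.32)² + (0.0407·72.17)²) = √(3.751845 + 8.627843) = 3.5185 km
10: √((0.0198·111.32)² + (-0.0457·72.17)²) = √(4.858216 + 10.877919) = 3.9669 km
11: √((0.0366·111.32)² + (-0.0328·72.17)²) = √(16.600018 + 5.603522) = 4.7121 km
12: √((0.0208·111.32)² + (0.0167·72.17)²) = √(5.361336 + 1.452601) = 2.6104 km
13: √((0.0640·111.32)² + (-0.0199·72.17)²) = √(50.758215 + 2.062622) = 7.2678 km
14: √((-0.0205·111.32)² + (0.0308·72.17)²) = √(5.207798 + 4.941000) = 3.1857 km
15: √((0.0351·111.32)² + (0.0682·72.17)²) = √(15.267243 + 24.226025) = 6.2844 km
Sorted: 12 (2.6104 km) < 1 (3.0098 km) < 14 (3.1857 km) < 4 (3.3642 km) < …

12, 1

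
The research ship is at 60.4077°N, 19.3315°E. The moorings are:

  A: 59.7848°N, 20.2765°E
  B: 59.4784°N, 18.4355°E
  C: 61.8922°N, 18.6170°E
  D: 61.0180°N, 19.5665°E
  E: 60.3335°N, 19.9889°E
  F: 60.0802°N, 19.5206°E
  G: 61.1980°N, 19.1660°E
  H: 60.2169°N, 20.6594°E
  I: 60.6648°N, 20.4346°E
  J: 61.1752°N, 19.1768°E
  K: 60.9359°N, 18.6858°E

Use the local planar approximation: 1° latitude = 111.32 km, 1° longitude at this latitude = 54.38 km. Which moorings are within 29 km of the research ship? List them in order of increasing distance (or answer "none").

none

Distances from 60.4077°N, 19.3315°E:
A: √((-0.6229·111.32)² + (0.9450·54.38)²) = √(4808.205901 + 2640.839599) = 86.3079 km
B: √((-0.9293·111.32)² + (-0.8960·54.38)²) = √(10701.835465 + 2374.074951) = 114.3499 km
C: √((1.4845·111.32)² + (-0.7145·54.38)²) = √(27309.062991 + 1509.672947) = 169.7608 km
D: √((0.6103·111.32)² + (0.2350·54.38)²) = √(4615.652826 + 163.310508) = 69.1300 km
E: √((-0.0742·111.32)² + (0.6574·54.38)²) = √(68.226675 + 1278.020458) = 36.6912 km
F: √((-0.3275·111.32)² + (0.1891·54.38)²) = √(1329.134723 + 105.745395) = 37.8798 km
G: √((0.7903·111.32)² + (-0.1655·54.38)²) = √(7739.811063 + 80.998020) = 88.4353 km
H: √((-0.1908·111.32)² + (1.3279·54.38)²) = √(451.131483 + 5214.457694) = 75.2701 km
I: √((0.2571·111.32)² + (1.1031·54.38)²) = √(819.125693 + 3598.389540) = 66.4644 km
J: √((0.7675·111.32)² + (-0.1547·54.38)²) = √(7299.668932 + 70.771603) = 85.8513 km
K: √((0.5282·111.32)² + (-0.6457·54.38)²) = √(3457.348743 + 1232.934427) = 68.4856 km
Threshold 29 km: none within range.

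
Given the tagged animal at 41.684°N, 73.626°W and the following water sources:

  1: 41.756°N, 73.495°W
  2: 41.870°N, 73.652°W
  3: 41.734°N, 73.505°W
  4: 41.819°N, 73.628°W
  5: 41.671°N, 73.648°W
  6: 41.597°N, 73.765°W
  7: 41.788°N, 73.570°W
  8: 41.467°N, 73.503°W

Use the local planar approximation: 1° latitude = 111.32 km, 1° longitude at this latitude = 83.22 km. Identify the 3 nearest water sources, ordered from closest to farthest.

5, 3, 7

Distances from 41.684°N, 73.626°W:
1: 13.531 km
2: 20.818 km
3: 11.506 km
4: 15.029 km
5: 2.334 km
6: 15.087 km
7: 12.480 km
8: 26.236 km
Sorted: 5 (2.334 km) < 3 (11.506 km) < 7 (12.480 km) < 1 (13.531 km) < 4 (15.029 km) < …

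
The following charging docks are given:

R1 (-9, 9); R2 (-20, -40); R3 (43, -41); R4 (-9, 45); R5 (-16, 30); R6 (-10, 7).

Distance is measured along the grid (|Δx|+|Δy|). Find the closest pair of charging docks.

Pairwise distances:
R1–R6: |-1| + |-2| = 1 + 2 = 3
R4–R5: |-7| + |-15| = 7 + 15 = 22
R1–R5: |-7| + |21| = 7 + 21 = 28
R5–R6: |6| + |-23| = 6 + 23 = 29
R1–R4: |0| + |36| = 0 + 36 = 36
R4–R6: |-1| + |-38| = 1 + 38 = 39
R2–R6: |10| + |47| = 10 + 47 = 57
R1–R2: |-11| + |-49| = 11 + 49 = 60
R2–R3: |63| + |-1| = 63 + 1 = 64
R2–R5: |4| + |70| = 4 + 70 = 74
R2–R4: |11| + |85| = 11 + 85 = 96
R3–R6: |-53| + |48| = 53 + 48 = 101
R1–R3: |52| + |-50| = 52 + 50 = 102
R3–R5: |-59| + |71| = 59 + 71 = 130
R3–R4: |-52| + |86| = 52 + 86 = 138
Closest pair: R1–R6 at 3.

R1 and R6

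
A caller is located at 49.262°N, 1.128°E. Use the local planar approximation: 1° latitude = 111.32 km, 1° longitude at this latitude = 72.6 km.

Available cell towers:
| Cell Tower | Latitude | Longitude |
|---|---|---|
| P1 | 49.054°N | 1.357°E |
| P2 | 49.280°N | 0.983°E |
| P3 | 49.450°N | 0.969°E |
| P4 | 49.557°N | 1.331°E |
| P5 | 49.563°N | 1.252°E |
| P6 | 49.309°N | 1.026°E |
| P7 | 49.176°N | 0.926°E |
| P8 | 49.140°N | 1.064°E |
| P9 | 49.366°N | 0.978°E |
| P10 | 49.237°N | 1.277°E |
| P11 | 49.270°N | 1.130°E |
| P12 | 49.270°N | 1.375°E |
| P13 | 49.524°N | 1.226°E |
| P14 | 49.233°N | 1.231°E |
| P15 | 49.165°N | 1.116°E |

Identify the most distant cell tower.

Distances from 49.262°N, 1.128°E:
P1: 28.505 km
P2: 10.716 km
P3: 23.901 km
P4: 35.995 km
P5: 34.696 km
P6: 9.067 km
P7: 17.513 km
P8: 14.354 km
P9: 15.894 km
P10: 11.170 km
P11: 0.902 km
P12: 17.954 km
P13: 30.021 km
P14: 8.145 km
P15: 10.833 km
Maximum: P4 at 35.995 km.

P4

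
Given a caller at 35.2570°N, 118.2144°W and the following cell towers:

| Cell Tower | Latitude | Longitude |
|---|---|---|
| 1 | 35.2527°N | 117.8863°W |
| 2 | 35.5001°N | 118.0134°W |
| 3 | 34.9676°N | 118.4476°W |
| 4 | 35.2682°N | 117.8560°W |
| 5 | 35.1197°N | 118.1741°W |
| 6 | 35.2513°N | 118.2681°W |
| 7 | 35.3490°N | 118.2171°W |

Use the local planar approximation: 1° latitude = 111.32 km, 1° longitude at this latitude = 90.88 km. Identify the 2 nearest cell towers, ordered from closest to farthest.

6, 7

Distances from 35.2570°N, 118.2144°W:
1: √((-0.0043·111.32)² + (0.3281·90.88)²) = √(0.229131 + 889.096903) = 29.8216 km
2: √((0.2431·111.32)² + (0.2010·90.88)²) = √(732.345999 + 333.678905) = 32.6500 km
3: √((-0.2894·111.32)² + (-0.2332·90.88)²) = √(1037.871171 + 449.152404) = 38.5619 km
4: √((0.0112·111.32)² + (0.3584·90.88)²) = √(1.554470 + 1060.895577) = 32.5952 km
5: √((-0.1373·111.32)² + (0.0403·90.88)²) = √(233.607870 + 13.413643) = 15.7169 km
6: √((-0.0057·111.32)² + (-0.0537·90.88)²) = √(0.402621 + 23.816899) = 4.9213 km
7: √((0.0920·111.32)² + (-0.0027·90.88)²) = √(104.887093 + 0.060209) = 10.2444 km
Sorted: 6 (4.9213 km) < 7 (10.2444 km) < 5 (15.7169 km) < 1 (29.8216 km) < …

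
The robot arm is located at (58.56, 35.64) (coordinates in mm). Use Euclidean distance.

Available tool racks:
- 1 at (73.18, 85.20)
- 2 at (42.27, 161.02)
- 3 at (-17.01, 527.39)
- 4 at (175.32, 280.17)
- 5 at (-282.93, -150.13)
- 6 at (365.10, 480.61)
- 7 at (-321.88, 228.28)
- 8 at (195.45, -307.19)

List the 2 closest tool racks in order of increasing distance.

1, 2

Distances from (58.56, 35.64):
1: √((14.62)² + (49.56)²) = √(213.7444 + 2456.1936) = 51.67 mm
2: √((-16.29)² + (125.38)²) = √(265.3641 + 15720.1444) = 126.43 mm
3: √((-75.57)² + (491.75)²) = √(5710.8249 + 241818.0625) = 497.52 mm
4: √((116.76)² + (244.53)²) = √(13632.8976 + 59794.9209) = 270.98 mm
5: √((-341.49)² + (-185.77)²) = √(116615.4201 + 34510.4929) = 388.75 mm
6: √((306.54)² + (444.97)²) = √(93966.7716 + 197998.3009) = 540.34 mm
7: √((-380.44)² + (192.64)²) = √(144734.5936 + 37110.1696) = 426.43 mm
8: √((136.89)² + (-342.83)²) = √(18738.8721 + 117532.4089) = 369.15 mm
Sorted: 1 (51.67 mm) < 2 (126.43 mm) < 4 (270.98 mm) < 8 (369.15 mm) < …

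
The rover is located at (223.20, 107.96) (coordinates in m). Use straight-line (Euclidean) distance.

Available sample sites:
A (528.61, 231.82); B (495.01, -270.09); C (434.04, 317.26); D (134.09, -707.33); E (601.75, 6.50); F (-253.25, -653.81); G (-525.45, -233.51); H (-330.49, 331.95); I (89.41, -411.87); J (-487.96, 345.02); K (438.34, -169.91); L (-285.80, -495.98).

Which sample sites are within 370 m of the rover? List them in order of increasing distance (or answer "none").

C, A, K

Distances from (223.20, 107.96):
A: 329.57 m
B: 465.62 m
C: 297.09 m
D: 820.15 m
E: 391.91 m
F: 898.50 m
G: 822.85 m
H: 597.28 m
I: 536.77 m
J: 749.63 m
K: 351.42 m
L: 789.83 m
Threshold 370 m: C (297.09 m), A (329.57 m), K (351.42 m) are within range.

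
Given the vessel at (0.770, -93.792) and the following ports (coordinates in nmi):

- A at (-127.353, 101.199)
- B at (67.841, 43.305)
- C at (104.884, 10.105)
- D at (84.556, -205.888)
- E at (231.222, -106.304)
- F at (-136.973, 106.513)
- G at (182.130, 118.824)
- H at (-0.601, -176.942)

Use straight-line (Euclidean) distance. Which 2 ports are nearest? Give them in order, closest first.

Distances from (0.770, -93.792):
A: √((-128.123)² + (194.991)²) = √(16415.50313 + 38021.49008) = 233.317 nmi
B: √((67.071)² + (137.097)²) = √(4498.51904 + 18795.58741) = 152.624 nmi
C: √((104.114)² + (103.897)²) = √(10839.72500 + 10794.58661) = 147.086 nmi
D: √((83.786)² + (-112.096)²) = √(7020.09380 + 12565.51322) = 139.949 nmi
E: √((230.452)² + (-12.512)²) = √(53108.12430 + 156.55014) = 230.791 nmi
F: √((-137.743)² + (200.305)²) = √(18973.13405 + 40122.09303) = 243.095 nmi
G: √((181.360)² + (212.616)²) = √(32891.44960 + 45205.56346) = 279.458 nmi
H: √((-1.371)² + (-83.150)²) = √(1.87964 + 6913.92250) = 83.161 nmi
Sorted: H (83.161 nmi) < D (139.949 nmi) < C (147.086 nmi) < B (152.624 nmi) < …

H, D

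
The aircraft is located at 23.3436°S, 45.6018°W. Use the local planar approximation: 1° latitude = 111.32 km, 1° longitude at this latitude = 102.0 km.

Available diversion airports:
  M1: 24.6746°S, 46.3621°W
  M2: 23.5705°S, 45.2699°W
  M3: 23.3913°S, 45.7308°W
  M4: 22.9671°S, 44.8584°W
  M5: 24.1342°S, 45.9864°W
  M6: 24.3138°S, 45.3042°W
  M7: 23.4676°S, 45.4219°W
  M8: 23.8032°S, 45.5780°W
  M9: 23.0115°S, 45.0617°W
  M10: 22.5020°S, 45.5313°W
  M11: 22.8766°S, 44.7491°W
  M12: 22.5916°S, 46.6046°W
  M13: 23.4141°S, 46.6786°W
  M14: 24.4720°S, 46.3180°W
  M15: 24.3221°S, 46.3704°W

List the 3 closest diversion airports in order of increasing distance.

Distances from 23.3436°S, 45.6018°W:
M1: √((-1.3310·111.32)² + (-0.7603·102.0)²) = √(21953.436182 + 6014.095560) = 167.2350 km
M2: √((-0.2269·111.32)² + (0.3319·102.0)²) = √(637.992226 + 1146.079774) = 42.2383 km
M3: √((-0.0477·111.32)² + (-0.1290·102.0)²) = √(28.195718 + 173.132964) = 14.1890 km
M4: √((0.3765·111.32)² + (0.7434·102.0)²) = √(1756.614068 + 5749.703598) = 86.6390 km
M5: √((-0.7906·111.32)² + (-0.3846·102.0)²) = √(7745.688284 + 1538.930133) = 96.3567 km
M6: √((-0.9702·111.32)² + (0.2976·102.0)²) = √(11664.575431 + 921.438167) = 112.1874 km
M7: √((-0.1240·111.32)² + (0.1799·102.0)²) = √(190.541582 + 336.715160) = 22.9621 km
M8: √((-0.4596·111.32)² + (0.0238·102.0)²) = √(2617.619006 + 5.893242) = 51.2202 km
M9: √((0.3321·111.32)² + (0.5401·102.0)²) = √(1366.734466 + 3034.930136) = 66.3450 km
M10: √((0.8416·111.32)² + (0.0705·102.0)²) = √(8777.237480 + 51.710481) = 93.9625 km
M11: √((0.4670·111.32)² + (0.8527·102.0)²) = √(2702.589944 + 7564.720205) = 101.3277 km
M12: √((0.7520·111.32)² + (-1.0028·102.0)²) = √(7007.806096 + 10462.343967) = 132.1747 km
M13: √((-0.0705·111.32)² + (-1.0768·102.0)²) = √(61.592046 + 12063.419689) = 110.1136 km
M14: √((-1.1284·111.32)² + (-0.7162·102.0)²) = √(15778.748368 + 5336.653146) = 145.3114 km
M15: √((-0.9785·111.32)² + (-0.7686·102.0)²) = √(11865.008545 + 6146.120968) = 134.2055 km
Sorted: M3 (14.1890 km) < M7 (22.9621 km) < M2 (42.2383 km) < M8 (51.2202 km) < M9 (66.3450 km) < …

M3, M7, M2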